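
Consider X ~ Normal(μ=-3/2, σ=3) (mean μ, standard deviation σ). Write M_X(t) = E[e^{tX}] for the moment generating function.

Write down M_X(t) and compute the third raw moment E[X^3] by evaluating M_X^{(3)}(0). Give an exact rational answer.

M_X(t) = e^(9*t^2/2 - 3*t/2)
D^3[M](t) = (5832*t^3*e^(9*t^2/2) - 2916*t^2*e^(9*t^2/2) + 2430*t*e^(9*t^2/2) - 351*e^(9*t^2/2))*e^(-3*t/2)/8

E[X^3] = D^3[M](0) = -351/8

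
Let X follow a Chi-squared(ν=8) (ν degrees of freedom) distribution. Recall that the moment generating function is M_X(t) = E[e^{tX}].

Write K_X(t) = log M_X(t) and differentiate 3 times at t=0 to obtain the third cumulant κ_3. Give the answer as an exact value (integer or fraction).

κ_3 = d^3K/dt^3 |_{t=0} = 64

M_X(t) = (1 - 2*t)^(-4)
K_X(t) = log M_X(t) = -4*log(1 - 2*t)
dK/dt = -8/(2*t - 1)
d^2K/dt^2 = 16/(4*t^2 - 4*t + 1)
d^3K/dt^3 = -64/(8*t^3 - 12*t^2 + 6*t - 1)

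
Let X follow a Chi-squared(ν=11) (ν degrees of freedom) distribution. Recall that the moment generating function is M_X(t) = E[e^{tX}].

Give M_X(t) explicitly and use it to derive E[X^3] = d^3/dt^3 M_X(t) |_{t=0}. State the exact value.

E[X^3] = M′′′(0) = 2145

M_X(t) = (1 - 2*t)^(-11/2)
M′(t) = 11/(64*t^6*√(1 - 2*t) - 192*t^5*√(1 - 2*t) + 240*t^4*√(1 - 2*t) - 160*t^3*√(1 - 2*t) + 60*t^2*√(1 - 2*t) - 12*t*√(1 - 2*t) + √(1 - 2*t))
M′′(t) = -143/(128*t^7*√(1 - 2*t) - 448*t^6*√(1 - 2*t) + 672*t^5*√(1 - 2*t) - 560*t^4*√(1 - 2*t) + 280*t^3*√(1 - 2*t) - 84*t^2*√(1 - 2*t) + 14*t*√(1 - 2*t) - √(1 - 2*t))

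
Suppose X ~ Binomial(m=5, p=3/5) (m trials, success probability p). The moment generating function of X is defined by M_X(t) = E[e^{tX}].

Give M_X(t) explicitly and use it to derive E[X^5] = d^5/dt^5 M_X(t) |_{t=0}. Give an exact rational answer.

M_X(t) = (3*e^(t)/5 + 2/5)^5
D^5[M](t) = 243*e^(5*t) + 165888*e^(4*t)/625 + 52488*e^(3*t)/625 + 4608*e^(2*t)/625 + 48*e^(t)/625

E[X^5] = D^5[M](0) = 374907/625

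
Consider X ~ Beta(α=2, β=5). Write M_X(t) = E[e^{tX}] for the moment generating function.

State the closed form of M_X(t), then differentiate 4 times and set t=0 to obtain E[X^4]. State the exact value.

M_X(t) = ₁F₁(2; 7; t)
D^4[M](t) = ₁F₁(6; 11; t)/42

E[X^4] = D^4[M](0) = 1/42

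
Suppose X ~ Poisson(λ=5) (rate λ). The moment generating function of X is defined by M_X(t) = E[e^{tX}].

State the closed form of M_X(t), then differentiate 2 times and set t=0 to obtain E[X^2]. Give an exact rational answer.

E[X^2] = D^2[M](0) = 30

M_X(t) = e^(5*e^(t) - 5)
D^2[M](t) = (25*e^(2*t)*e^(5*e^(t)) + 5*e^(t)*e^(5*e^(t)))*e^(-5)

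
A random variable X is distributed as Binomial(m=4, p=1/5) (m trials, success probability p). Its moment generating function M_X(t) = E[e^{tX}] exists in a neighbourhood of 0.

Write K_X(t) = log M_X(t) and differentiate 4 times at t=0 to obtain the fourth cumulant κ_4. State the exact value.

κ_4 = D^4[K](0) = 16/625

M_X(t) = (e^(t)/5 + 4/5)^4
K_X(t) = log M_X(t) = 4*log(e^(t)/5 + 4/5)
D^4[K](t) = (16*e^(3*t) - 256*e^(2*t) + 256*e^(t))/(e^(4*t) + 16*e^(3*t) + 96*e^(2*t) + 256*e^(t) + 256)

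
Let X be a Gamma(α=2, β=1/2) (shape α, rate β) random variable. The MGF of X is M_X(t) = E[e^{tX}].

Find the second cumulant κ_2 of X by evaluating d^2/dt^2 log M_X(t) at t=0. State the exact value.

κ_2 = d^2K/dt^2 |_{t=0} = 8

M_X(t) = 1/(4*(1/2 - t)^2)
K_X(t) = log M_X(t) = -2*log(1/2 - t) - 2*log(2)
dK/dt = -4/(2*t - 1)
d^2K/dt^2 = 8/(4*t^2 - 4*t + 1)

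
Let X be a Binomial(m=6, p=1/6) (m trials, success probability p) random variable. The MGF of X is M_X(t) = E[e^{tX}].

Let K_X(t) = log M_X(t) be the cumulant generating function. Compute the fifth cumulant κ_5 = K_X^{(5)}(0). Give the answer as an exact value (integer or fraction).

M_X(t) = (e^(t)/6 + 5/6)^6
K_X(t) = log M_X(t) = 6*log(e^(t)/6 + 5/6)
dK/dt = 6*e^(t)/(e^(t) + 5)
d^2K/dt^2 = 30*e^(t)/(e^(2*t) + 10*e^(t) + 25)
d^3K/dt^3 = (-30*e^(2*t) + 150*e^(t))/(e^(3*t) + 15*e^(2*t) + 75*e^(t) + 125)
d^4K/dt^4 = (30*e^(3*t) - 600*e^(2*t) + 750*e^(t))/(e^(4*t) + 20*e^(3*t) + 150*e^(2*t) + 500*e^(t) + 625)
d^5K/dt^5 = (-30*e^(4*t) + 1650*e^(3*t) - 8250*e^(2*t) + 3750*e^(t))/(e^(5*t) + 25*e^(4*t) + 250*e^(3*t) + 1250*e^(2*t) + 3125*e^(t) + 3125)

κ_5 = d^5K/dt^5 |_{t=0} = -10/27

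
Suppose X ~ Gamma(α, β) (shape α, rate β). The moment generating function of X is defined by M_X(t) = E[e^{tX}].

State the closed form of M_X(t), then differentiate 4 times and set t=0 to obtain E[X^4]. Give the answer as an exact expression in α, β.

E[X^4] = d^4M/dt^4 |_{t=0} = α*(α^3 + 6*α^2 + 11*α + 6)/β^4

M_X(t) = (β/(β - t))^α
dM/dt = -α*β^α*(1/(β - t))^α/(-β + t)
d^2M/dt^2 = (α^2*β^α*(1/(β - t))^α + α*β^α*(1/(β - t))^α)/(β^2 - 2*β*t + t^2)
d^3M/dt^3 = (-α^3*β^α*(1/(β - t))^α - 3*α^2*β^α*(1/(β - t))^α - 2*α*β^α*(1/(β - t))^α)/(-β^3 + 3*β^2*t - 3*β*t^2 + t^3)
d^4M/dt^4 = (α^4*β^α*(1/(β - t))^α + 6*α^3*β^α*(1/(β - t))^α + 11*α^2*β^α*(1/(β - t))^α + 6*α*β^α*(1/(β - t))^α)/(β^4 - 4*β^3*t + 6*β^2*t^2 - 4*β*t^3 + t^4)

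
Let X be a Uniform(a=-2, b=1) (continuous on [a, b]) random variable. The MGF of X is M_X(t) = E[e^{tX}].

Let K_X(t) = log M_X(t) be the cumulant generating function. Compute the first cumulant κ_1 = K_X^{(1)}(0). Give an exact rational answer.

κ_1 = D[K](0) = -1/2

M_X(t) = (e^(t) - e^(-2*t))/(3*t)
K_X(t) = log M_X(t) = -log(t) + log(e^(t) - e^(-2*t)) - log(3)
D[K](t) = (t*e^(3*t) + 2*t - e^(3*t) + 1)/(t*e^(3*t) - t)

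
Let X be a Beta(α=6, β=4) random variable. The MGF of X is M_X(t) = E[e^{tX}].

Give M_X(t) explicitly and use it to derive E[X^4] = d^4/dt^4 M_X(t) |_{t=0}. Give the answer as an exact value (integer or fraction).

E[X^4] = M′′′′(0) = 126/715

M_X(t) = ₁F₁(6; 10; t)
M′(t) = 3*₁F₁(7; 11; t)/5
M′′(t) = 21*₁F₁(8; 12; t)/55
M′′′(t) = 14*₁F₁(9; 13; t)/55
M′′′′(t) = 126*₁F₁(10; 14; t)/715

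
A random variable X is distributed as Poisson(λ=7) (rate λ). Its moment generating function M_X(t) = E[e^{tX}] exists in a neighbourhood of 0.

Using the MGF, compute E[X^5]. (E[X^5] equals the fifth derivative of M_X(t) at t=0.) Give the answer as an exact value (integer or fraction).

M_X(t) = e^(7*e^(t) - 7)
dM/dt = 7*e^(-7)*e^(t)*e^(7*e^(t))
d^2M/dt^2 = (49*e^(2*t)*e^(7*e^(t)) + 7*e^(t)*e^(7*e^(t)))*e^(-7)
d^3M/dt^3 = (343*e^(3*t)*e^(7*e^(t)) + 147*e^(2*t)*e^(7*e^(t)) + 7*e^(t)*e^(7*e^(t)))*e^(-7)
d^4M/dt^4 = (2401*e^(4*t)*e^(7*e^(t)) + 2058*e^(3*t)*e^(7*e^(t)) + 343*e^(2*t)*e^(7*e^(t)) + 7*e^(t)*e^(7*e^(t)))*e^(-7)
d^5M/dt^5 = (16807*e^(5*t)*e^(7*e^(t)) + 24010*e^(4*t)*e^(7*e^(t)) + 8575*e^(3*t)*e^(7*e^(t)) + 735*e^(2*t)*e^(7*e^(t)) + 7*e^(t)*e^(7*e^(t)))*e^(-7)

E[X^5] = d^5M/dt^5 |_{t=0} = 50134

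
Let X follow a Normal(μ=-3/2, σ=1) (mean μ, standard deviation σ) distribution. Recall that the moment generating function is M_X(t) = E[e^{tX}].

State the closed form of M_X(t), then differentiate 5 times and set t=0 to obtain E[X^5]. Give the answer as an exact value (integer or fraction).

E[X^5] = d^5M/dt^5 |_{t=0} = -2043/32

M_X(t) = e^(t^2/2 - 3*t/2)
dM/dt = t*e^(-3*t/2)*e^(t^2/2) - 3*e^(-3*t/2)*e^(t^2/2)/2
d^2M/dt^2 = (4*t^2*e^(t^2/2) - 12*t*e^(t^2/2) + 13*e^(t^2/2))*e^(-3*t/2)/4
d^3M/dt^3 = (8*t^3*e^(t^2/2) - 36*t^2*e^(t^2/2) + 78*t*e^(t^2/2) - 63*e^(t^2/2))*e^(-3*t/2)/8
d^4M/dt^4 = (16*t^4*e^(t^2/2) - 96*t^3*e^(t^2/2) + 312*t^2*e^(t^2/2) - 504*t*e^(t^2/2) + 345*e^(t^2/2))*e^(-3*t/2)/16
d^5M/dt^5 = (32*t^5*e^(t^2/2) - 240*t^4*e^(t^2/2) + 1040*t^3*e^(t^2/2) - 2520*t^2*e^(t^2/2) + 3450*t*e^(t^2/2) - 2043*e^(t^2/2))*e^(-3*t/2)/32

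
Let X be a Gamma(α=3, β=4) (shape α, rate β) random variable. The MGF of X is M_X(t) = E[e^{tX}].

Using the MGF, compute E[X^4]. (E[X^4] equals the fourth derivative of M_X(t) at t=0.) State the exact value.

M_X(t) = 64/(4 - t)^3
M^(4)(t) = -23040/(t^7 - 28*t^6 + 336*t^5 - 2240*t^4 + 8960*t^3 - 21504*t^2 + 28672*t - 16384)

E[X^4] = M^(4)(0) = 45/32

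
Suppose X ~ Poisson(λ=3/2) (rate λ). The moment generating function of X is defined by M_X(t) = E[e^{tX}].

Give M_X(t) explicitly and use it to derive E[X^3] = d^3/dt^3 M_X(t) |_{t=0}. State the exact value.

M_X(t) = e^(3*e^(t)/2 - 3/2)
M^(3)(t) = (27*e^(3*t)*e^(3*e^(t)/2) + 54*e^(2*t)*e^(3*e^(t)/2) + 12*e^(t)*e^(3*e^(t)/2))*e^(-3/2)/8

E[X^3] = M^(3)(0) = 93/8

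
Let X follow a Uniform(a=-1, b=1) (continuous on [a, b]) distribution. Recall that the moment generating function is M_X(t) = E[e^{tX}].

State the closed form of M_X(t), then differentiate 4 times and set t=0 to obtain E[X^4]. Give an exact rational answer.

E[X^4] = M^(4)(0) = 1/5

M_X(t) = (e^(t) - e^(-t))/(2*t)
M^(4)(t) = (t^4*e^(2*t) - t^4 - 4*t^3*e^(2*t) - 4*t^3 + 12*t^2*e^(2*t) - 12*t^2 - 24*t*e^(2*t) - 24*t + 24*e^(2*t) - 24)*e^(-t)/(2*t^5)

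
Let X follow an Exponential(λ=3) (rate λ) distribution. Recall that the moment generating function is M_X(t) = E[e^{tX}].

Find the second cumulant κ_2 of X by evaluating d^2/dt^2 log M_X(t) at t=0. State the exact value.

M_X(t) = 3/(3 - t)
K_X(t) = log M_X(t) = -log(3 - t) + log(3)
D^2[K](t) = 1/(t^2 - 6*t + 9)

κ_2 = D^2[K](0) = 1/9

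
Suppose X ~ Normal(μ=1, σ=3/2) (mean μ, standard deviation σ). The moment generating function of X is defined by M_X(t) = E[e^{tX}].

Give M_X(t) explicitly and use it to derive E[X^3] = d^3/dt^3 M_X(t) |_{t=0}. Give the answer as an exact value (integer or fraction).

E[X^3] = M′′′(0) = 31/4

M_X(t) = e^(9*t^2/8 + t)
M′(t) = 9*t*e^(t)*e^(9*t^2/8)/4 + e^(t)*e^(9*t^2/8)
M′′(t) = 81*t^2*e^(t)*e^(9*t^2/8)/16 + 9*t*e^(t)*e^(9*t^2/8)/2 + 13*e^(t)*e^(9*t^2/8)/4
M′′′(t) = 729*t^3*e^(t)*e^(9*t^2/8)/64 + 243*t^2*e^(t)*e^(9*t^2/8)/16 + 351*t*e^(t)*e^(9*t^2/8)/16 + 31*e^(t)*e^(9*t^2/8)/4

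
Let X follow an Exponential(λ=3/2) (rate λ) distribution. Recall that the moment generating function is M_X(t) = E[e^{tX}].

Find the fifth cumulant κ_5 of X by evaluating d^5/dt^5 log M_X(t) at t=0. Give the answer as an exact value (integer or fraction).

M_X(t) = 3/(2*(3/2 - t))
K_X(t) = log M_X(t) = -log(3/2 - t) - log(2) + log(3)
dK/dt = -2/(2*t - 3)
d^2K/dt^2 = 4/(4*t^2 - 12*t + 9)
d^3K/dt^3 = -16/(8*t^3 - 36*t^2 + 54*t - 27)
d^4K/dt^4 = 96/(16*t^4 - 96*t^3 + 216*t^2 - 216*t + 81)
d^5K/dt^5 = -768/(32*t^5 - 240*t^4 + 720*t^3 - 1080*t^2 + 810*t - 243)

κ_5 = d^5K/dt^5 |_{t=0} = 256/81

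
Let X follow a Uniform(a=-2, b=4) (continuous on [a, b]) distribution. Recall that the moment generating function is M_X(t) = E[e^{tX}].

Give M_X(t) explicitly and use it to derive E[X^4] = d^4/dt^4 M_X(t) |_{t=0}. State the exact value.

E[X^4] = d^4M/dt^4 |_{t=0} = 176/5

M_X(t) = (e^(4*t) - e^(-2*t))/(6*t)
dM/dt = (4*t*e^(6*t) + 2*t - e^(6*t) + 1)*e^(-2*t)/(6*t^2)
d^2M/dt^2 = (8*t^2*e^(6*t) - 2*t^2 - 4*t*e^(6*t) - 2*t + e^(6*t) - 1)*e^(-2*t)/(3*t^3)
d^3M/dt^3 = (32*t^3*e^(6*t) + 4*t^3 - 24*t^2*e^(6*t) + 6*t^2 + 12*t*e^(6*t) + 6*t - 3*e^(6*t) + 3)*e^(-2*t)/(3*t^4)
d^4M/dt^4 = (128*t^4*e^(6*t) - 8*t^4 - 128*t^3*e^(6*t) - 16*t^3 + 96*t^2*e^(6*t) - 24*t^2 - 48*t*e^(6*t) - 24*t + 12*e^(6*t) - 12)*e^(-2*t)/(3*t^5)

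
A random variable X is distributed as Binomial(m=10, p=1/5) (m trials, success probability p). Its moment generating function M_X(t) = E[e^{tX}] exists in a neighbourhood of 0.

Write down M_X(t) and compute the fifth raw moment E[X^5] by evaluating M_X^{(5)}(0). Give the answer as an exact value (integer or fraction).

M_X(t) = (e^(t)/5 + 4/5)^10

E[X^5] = M′′′′′(0) = 181448/625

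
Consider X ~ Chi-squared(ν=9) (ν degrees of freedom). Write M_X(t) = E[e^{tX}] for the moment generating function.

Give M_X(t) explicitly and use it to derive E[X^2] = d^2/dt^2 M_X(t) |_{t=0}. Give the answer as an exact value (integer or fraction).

M_X(t) = (1 - 2*t)^(-9/2)
dM/dt = -9/(32*t^5*√(1 - 2*t) - 80*t^4*√(1 - 2*t) + 80*t^3*√(1 - 2*t) - 40*t^2*√(1 - 2*t) + 10*t*√(1 - 2*t) - √(1 - 2*t))
d^2M/dt^2 = 99/(64*t^6*√(1 - 2*t) - 192*t^5*√(1 - 2*t) + 240*t^4*√(1 - 2*t) - 160*t^3*√(1 - 2*t) + 60*t^2*√(1 - 2*t) - 12*t*√(1 - 2*t) + √(1 - 2*t))

E[X^2] = d^2M/dt^2 |_{t=0} = 99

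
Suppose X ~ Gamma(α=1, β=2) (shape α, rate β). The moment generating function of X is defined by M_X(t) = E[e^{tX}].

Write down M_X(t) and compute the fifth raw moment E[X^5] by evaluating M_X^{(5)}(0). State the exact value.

M_X(t) = 2/(2 - t)
dM/dt = 2/(t^2 - 4*t + 4)
d^2M/dt^2 = -4/(t^3 - 6*t^2 + 12*t - 8)
d^3M/dt^3 = 12/(t^4 - 8*t^3 + 24*t^2 - 32*t + 16)
d^4M/dt^4 = -48/(t^5 - 10*t^4 + 40*t^3 - 80*t^2 + 80*t - 32)
d^5M/dt^5 = 240/(t^6 - 12*t^5 + 60*t^4 - 160*t^3 + 240*t^2 - 192*t + 64)

E[X^5] = d^5M/dt^5 |_{t=0} = 15/4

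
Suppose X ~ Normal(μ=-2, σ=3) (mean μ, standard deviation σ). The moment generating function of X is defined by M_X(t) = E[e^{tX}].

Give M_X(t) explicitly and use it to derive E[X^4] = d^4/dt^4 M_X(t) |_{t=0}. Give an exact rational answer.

E[X^4] = D^4[M](0) = 475

M_X(t) = e^(9*t^2/2 - 2*t)
D^4[M](t) = (6561*t^4*e^(9*t^2/2) - 5832*t^3*e^(9*t^2/2) + 6318*t^2*e^(9*t^2/2) - 2232*t*e^(9*t^2/2) + 475*e^(9*t^2/2))*e^(-2*t)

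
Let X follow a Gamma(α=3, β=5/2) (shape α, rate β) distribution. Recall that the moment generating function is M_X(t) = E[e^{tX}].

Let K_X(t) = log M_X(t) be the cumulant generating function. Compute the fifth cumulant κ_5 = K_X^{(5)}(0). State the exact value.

κ_5 = d^5K/dt^5 |_{t=0} = 2304/3125

M_X(t) = 125/(8*(5/2 - t)^3)
K_X(t) = log M_X(t) = -3*log(5/2 - t) - 3*log(2) + 3*log(5)
dK/dt = -6/(2*t - 5)
d^2K/dt^2 = 12/(4*t^2 - 20*t + 25)
d^3K/dt^3 = -48/(8*t^3 - 60*t^2 + 150*t - 125)
d^4K/dt^4 = 288/(16*t^4 - 160*t^3 + 600*t^2 - 1000*t + 625)
d^5K/dt^5 = -2304/(32*t^5 - 400*t^4 + 2000*t^3 - 5000*t^2 + 6250*t - 3125)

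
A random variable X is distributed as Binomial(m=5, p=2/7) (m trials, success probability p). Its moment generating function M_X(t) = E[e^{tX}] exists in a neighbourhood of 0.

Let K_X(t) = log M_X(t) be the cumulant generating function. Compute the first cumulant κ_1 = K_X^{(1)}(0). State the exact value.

M_X(t) = (2*e^(t)/7 + 5/7)^5
K_X(t) = log M_X(t) = 5*log(2*e^(t)/7 + 5/7)
K′(t) = 10*e^(t)/(2*e^(t) + 5)

κ_1 = K′(0) = 10/7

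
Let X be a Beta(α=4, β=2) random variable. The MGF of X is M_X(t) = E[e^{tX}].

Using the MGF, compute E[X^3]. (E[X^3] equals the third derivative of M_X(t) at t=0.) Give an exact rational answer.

E[X^3] = M^(3)(0) = 5/14

M_X(t) = ₁F₁(4; 6; t)
M^(3)(t) = 5*₁F₁(7; 9; t)/14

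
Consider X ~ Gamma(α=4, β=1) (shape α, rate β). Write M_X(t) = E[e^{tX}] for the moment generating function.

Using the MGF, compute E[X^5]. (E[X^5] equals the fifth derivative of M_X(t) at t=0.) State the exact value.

M_X(t) = (1 - t)^(-4)
dM/dt = -4/(t^5 - 5*t^4 + 10*t^3 - 10*t^2 + 5*t - 1)
d^2M/dt^2 = 20/(t^6 - 6*t^5 + 15*t^4 - 20*t^3 + 15*t^2 - 6*t + 1)
d^3M/dt^3 = -120/(t^7 - 7*t^6 + 21*t^5 - 35*t^4 + 35*t^3 - 21*t^2 + 7*t - 1)
d^4M/dt^4 = 840/(t^8 - 8*t^7 + 28*t^6 - 56*t^5 + 70*t^4 - 56*t^3 + 28*t^2 - 8*t + 1)
d^5M/dt^5 = -6720/(t^9 - 9*t^8 + 36*t^7 - 84*t^6 + 126*t^5 - 126*t^4 + 84*t^3 - 36*t^2 + 9*t - 1)

E[X^5] = d^5M/dt^5 |_{t=0} = 6720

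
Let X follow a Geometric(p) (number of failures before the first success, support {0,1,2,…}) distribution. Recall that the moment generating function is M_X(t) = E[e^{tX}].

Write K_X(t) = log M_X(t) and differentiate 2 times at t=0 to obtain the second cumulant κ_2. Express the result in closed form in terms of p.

M_X(t) = p/(-(1 - p)*e^(t) + 1)
K_X(t) = log M_X(t) = log(p) - log(-(1 - p)*e^(t) + 1)
D^2[K](t) = (-p*e^(t) + e^(t))/(p^2*e^(2*t) - 2*p*e^(2*t) + 2*p*e^(t) + e^(2*t) - 2*e^(t) + 1)

κ_2 = D^2[K](0) = (1 - p)/p^2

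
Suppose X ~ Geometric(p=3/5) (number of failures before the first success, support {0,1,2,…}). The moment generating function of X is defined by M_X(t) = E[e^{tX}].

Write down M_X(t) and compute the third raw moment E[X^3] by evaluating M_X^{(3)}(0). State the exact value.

E[X^3] = M′′′(0) = 46/9

M_X(t) = 3/(5*(1 - 2*e^(t)/5))
M′(t) = 6*e^(t)/(4*e^(2*t) - 20*e^(t) + 25)
M′′(t) = (-12*e^(2*t) - 30*e^(t))/(8*e^(3*t) - 60*e^(2*t) + 150*e^(t) - 125)
M′′′(t) = (24*e^(3*t) + 240*e^(2*t) + 150*e^(t))/(16*e^(4*t) - 160*e^(3*t) + 600*e^(2*t) - 1000*e^(t) + 625)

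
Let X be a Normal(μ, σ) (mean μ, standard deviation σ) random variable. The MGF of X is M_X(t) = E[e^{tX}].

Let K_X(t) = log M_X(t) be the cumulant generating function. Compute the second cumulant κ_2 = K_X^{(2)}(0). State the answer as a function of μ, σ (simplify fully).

κ_2 = d^2K/dt^2 |_{t=0} = σ^2

M_X(t) = e^(μ*t + σ^2*t^2/2)
K_X(t) = log M_X(t) = μ*t + σ^2*t^2/2
dK/dt = μ + σ^2*t
d^2K/dt^2 = σ^2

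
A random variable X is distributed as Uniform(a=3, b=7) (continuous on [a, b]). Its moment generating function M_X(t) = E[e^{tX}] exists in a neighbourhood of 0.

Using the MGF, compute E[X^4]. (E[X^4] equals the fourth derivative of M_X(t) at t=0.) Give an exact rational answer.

E[X^4] = M′′′′(0) = 4141/5

M_X(t) = (e^(7*t) - e^(3*t))/(4*t)
M′(t) = (7*t*e^(7*t) - 3*t*e^(3*t) - e^(7*t) + e^(3*t))/(4*t^2)
M′′(t) = (49*t^2*e^(7*t) - 9*t^2*e^(3*t) - 14*t*e^(7*t) + 6*t*e^(3*t) + 2*e^(7*t) - 2*e^(3*t))/(4*t^3)
M′′′(t) = (343*t^3*e^(7*t) - 27*t^3*e^(3*t) - 147*t^2*e^(7*t) + 27*t^2*e^(3*t) + 42*t*e^(7*t) - 18*t*e^(3*t) - 6*e^(7*t) + 6*e^(3*t))/(4*t^4)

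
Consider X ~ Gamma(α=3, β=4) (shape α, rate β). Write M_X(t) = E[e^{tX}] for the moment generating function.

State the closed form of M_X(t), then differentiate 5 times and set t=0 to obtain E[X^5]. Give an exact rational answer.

E[X^5] = M′′′′′(0) = 315/128

M_X(t) = 64/(4 - t)^3
M′(t) = 192/(t^4 - 16*t^3 + 96*t^2 - 256*t + 256)
M′′(t) = -768/(t^5 - 20*t^4 + 160*t^3 - 640*t^2 + 1280*t - 1024)
M′′′(t) = 3840/(t^6 - 24*t^5 + 240*t^4 - 1280*t^3 + 3840*t^2 - 6144*t + 4096)
M′′′′(t) = -23040/(t^7 - 28*t^6 + 336*t^5 - 2240*t^4 + 8960*t^3 - 21504*t^2 + 28672*t - 16384)
M′′′′′(t) = 161280/(t^8 - 32*t^7 + 448*t^6 - 3584*t^5 + 17920*t^4 - 57344*t^3 + 114688*t^2 - 131072*t + 65536)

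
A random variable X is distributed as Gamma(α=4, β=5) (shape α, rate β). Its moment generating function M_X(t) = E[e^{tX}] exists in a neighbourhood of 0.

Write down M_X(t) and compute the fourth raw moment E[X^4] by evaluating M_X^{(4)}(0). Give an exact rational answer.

M_X(t) = 625/(5 - t)^4
D^4[M](t) = 525000/(t^8 - 40*t^7 + 700*t^6 - 7000*t^5 + 43750*t^4 - 175000*t^3 + 437500*t^2 - 625000*t + 390625)

E[X^4] = D^4[M](0) = 168/125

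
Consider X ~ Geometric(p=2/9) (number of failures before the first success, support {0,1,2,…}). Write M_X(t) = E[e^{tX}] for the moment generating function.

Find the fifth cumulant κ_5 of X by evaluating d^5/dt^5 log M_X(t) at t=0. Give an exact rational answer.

M_X(t) = 2/(9*(1 - 7*e^(t)/9))
K_X(t) = log M_X(t) = -log(1 - 7*e^(t)/9) - 2*log(3) + log(2)
K′(t) = -7*e^(t)/(7*e^(t) - 9)
K′′(t) = 63*e^(t)/(49*e^(2*t) - 126*e^(t) + 81)
K′′′(t) = (-441*e^(2*t) - 567*e^(t))/(343*e^(3*t) - 1323*e^(2*t) + 1701*e^(t) - 729)
K′′′′(t) = (3087*e^(3*t) + 15876*e^(2*t) + 5103*e^(t))/(2401*e^(4*t) - 12348*e^(3*t) + 23814*e^(2*t) - 20412*e^(t) + 6561)
K′′′′′(t) = (-21609*e^(4*t) - 305613*e^(3*t) - 392931*e^(2*t) - 45927*e^(t))/(16807*e^(5*t) - 108045*e^(4*t) + 277830*e^(3*t) - 357210*e^(2*t) + 229635*e^(t) - 59049)

κ_5 = K′′′′′(0) = 23940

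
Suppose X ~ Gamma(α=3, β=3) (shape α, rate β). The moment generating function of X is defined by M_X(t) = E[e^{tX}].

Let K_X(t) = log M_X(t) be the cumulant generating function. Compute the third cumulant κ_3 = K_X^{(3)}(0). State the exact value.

M_X(t) = 27/(3 - t)^3
K_X(t) = log M_X(t) = -3*log(3 - t) + 3*log(3)
K^(3)(t) = -6/(t^3 - 9*t^2 + 27*t - 27)

κ_3 = K^(3)(0) = 2/9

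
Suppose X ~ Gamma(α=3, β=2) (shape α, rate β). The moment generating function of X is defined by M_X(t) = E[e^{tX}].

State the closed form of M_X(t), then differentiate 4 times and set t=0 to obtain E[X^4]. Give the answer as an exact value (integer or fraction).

M_X(t) = 8/(2 - t)^3
M′(t) = 24/(t^4 - 8*t^3 + 24*t^2 - 32*t + 16)
M′′(t) = -96/(t^5 - 10*t^4 + 40*t^3 - 80*t^2 + 80*t - 32)
M′′′(t) = 480/(t^6 - 12*t^5 + 60*t^4 - 160*t^3 + 240*t^2 - 192*t + 64)
M′′′′(t) = -2880/(t^7 - 14*t^6 + 84*t^5 - 280*t^4 + 560*t^3 - 672*t^2 + 448*t - 128)

E[X^4] = M′′′′(0) = 45/2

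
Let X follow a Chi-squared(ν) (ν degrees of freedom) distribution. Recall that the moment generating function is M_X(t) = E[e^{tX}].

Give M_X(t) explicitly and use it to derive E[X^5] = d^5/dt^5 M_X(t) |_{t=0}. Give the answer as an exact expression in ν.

E[X^5] = d^5M/dt^5 |_{t=0} = ν*(ν^4 + 20*ν^3 + 140*ν^2 + 400*ν + 384)

M_X(t) = (1 - 2*t)^(-ν/2)
dM/dt = -ν/(2*t*(1 - 2*t)^(ν/2) - (1 - 2*t)^(ν/2))
d^2M/dt^2 = (ν^2 + 2*ν)/(4*t^2*(1 - 2*t)^(ν/2) - 4*t*(1 - 2*t)^(ν/2) + (1 - 2*t)^(ν/2))
d^3M/dt^3 = (-ν^3 - 6*ν^2 - 8*ν)/(8*t^3*(1 - 2*t)^(ν/2) - 12*t^2*(1 - 2*t)^(ν/2) + 6*t*(1 - 2*t)^(ν/2) - (1 - 2*t)^(ν/2))
d^4M/dt^4 = (ν^4 + 12*ν^3 + 44*ν^2 + 48*ν)/(16*t^4*(1 - 2*t)^(ν/2) - 32*t^3*(1 - 2*t)^(ν/2) + 24*t^2*(1 - 2*t)^(ν/2) - 8*t*(1 - 2*t)^(ν/2) + (1 - 2*t)^(ν/2))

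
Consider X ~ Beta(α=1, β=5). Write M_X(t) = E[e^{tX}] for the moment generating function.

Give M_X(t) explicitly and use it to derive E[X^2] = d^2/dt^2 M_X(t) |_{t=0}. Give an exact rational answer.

M_X(t) = ₁F₁(1; 6; t)
D^2[M](t) = ₁F₁(3; 8; t)/21

E[X^2] = D^2[M](0) = 1/21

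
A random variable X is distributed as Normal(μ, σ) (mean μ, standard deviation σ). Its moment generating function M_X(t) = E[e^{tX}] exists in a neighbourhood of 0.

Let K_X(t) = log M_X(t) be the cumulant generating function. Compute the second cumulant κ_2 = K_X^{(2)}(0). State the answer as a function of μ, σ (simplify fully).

M_X(t) = e^(μ*t + σ^2*t^2/2)
K_X(t) = log M_X(t) = μ*t + σ^2*t^2/2
dK/dt = μ + σ^2*t
d^2K/dt^2 = σ^2

κ_2 = d^2K/dt^2 |_{t=0} = σ^2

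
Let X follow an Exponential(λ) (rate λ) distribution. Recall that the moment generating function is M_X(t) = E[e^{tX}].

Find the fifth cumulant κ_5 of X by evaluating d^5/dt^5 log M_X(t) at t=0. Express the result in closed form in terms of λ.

M_X(t) = λ/(λ - t)
K_X(t) = log M_X(t) = log(λ) - log(λ - t)
dK/dt = -1/(-λ + t)
d^2K/dt^2 = 1/(λ^2 - 2*λ*t + t^2)
d^3K/dt^3 = -2/(-λ^3 + 3*λ^2*t - 3*λ*t^2 + t^3)
d^4K/dt^4 = 6/(λ^4 - 4*λ^3*t + 6*λ^2*t^2 - 4*λ*t^3 + t^4)
d^5K/dt^5 = -24/(-λ^5 + 5*λ^4*t - 10*λ^3*t^2 + 10*λ^2*t^3 - 5*λ*t^4 + t^5)

κ_5 = d^5K/dt^5 |_{t=0} = 24/λ^5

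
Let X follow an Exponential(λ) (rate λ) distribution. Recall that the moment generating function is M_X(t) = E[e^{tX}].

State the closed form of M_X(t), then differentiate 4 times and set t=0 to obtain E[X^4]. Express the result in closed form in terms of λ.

E[X^4] = d^4M/dt^4 |_{t=0} = 24/λ^4

M_X(t) = λ/(λ - t)
dM/dt = λ/(λ^2 - 2*λ*t + t^2)
d^2M/dt^2 = -2*λ/(-λ^3 + 3*λ^2*t - 3*λ*t^2 + t^3)
d^3M/dt^3 = 6*λ/(λ^4 - 4*λ^3*t + 6*λ^2*t^2 - 4*λ*t^3 + t^4)
d^4M/dt^4 = -24*λ/(-λ^5 + 5*λ^4*t - 10*λ^3*t^2 + 10*λ^2*t^3 - 5*λ*t^4 + t^5)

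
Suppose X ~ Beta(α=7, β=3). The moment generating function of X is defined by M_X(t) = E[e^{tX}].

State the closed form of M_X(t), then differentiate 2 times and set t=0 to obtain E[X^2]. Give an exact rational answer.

M_X(t) = ₁F₁(7; 10; t)
M′(t) = 7*₁F₁(8; 11; t)/10
M′′(t) = 28*₁F₁(9; 12; t)/55

E[X^2] = M′′(0) = 28/55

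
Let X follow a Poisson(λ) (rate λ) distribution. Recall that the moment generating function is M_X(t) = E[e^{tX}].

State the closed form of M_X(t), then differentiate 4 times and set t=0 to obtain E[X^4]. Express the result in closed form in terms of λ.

E[X^4] = d^4M/dt^4 |_{t=0} = λ*(λ^3 + 6*λ^2 + 7*λ + 1)

M_X(t) = e^(λ*(e^(t) - 1))
dM/dt = λ*e^(-λ)*e^(t)*e^(λ*e^(t))
d^2M/dt^2 = (λ^2*e^(2*t)*e^(λ*e^(t)) + λ*e^(t)*e^(λ*e^(t)))*e^(-λ)
d^3M/dt^3 = (λ^3*e^(3*t)*e^(λ*e^(t)) + 3*λ^2*e^(2*t)*e^(λ*e^(t)) + λ*e^(t)*e^(λ*e^(t)))*e^(-λ)
d^4M/dt^4 = (λ^4*e^(4*t)*e^(λ*e^(t)) + 6*λ^3*e^(3*t)*e^(λ*e^(t)) + 7*λ^2*e^(2*t)*e^(λ*e^(t)) + λ*e^(t)*e^(λ*e^(t)))*e^(-λ)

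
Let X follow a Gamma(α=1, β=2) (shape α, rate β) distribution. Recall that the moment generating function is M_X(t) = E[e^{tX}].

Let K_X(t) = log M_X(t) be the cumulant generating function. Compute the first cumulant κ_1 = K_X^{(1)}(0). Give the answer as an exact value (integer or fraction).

κ_1 = K′(0) = 1/2

M_X(t) = 2/(2 - t)
K_X(t) = log M_X(t) = -log(2 - t) + log(2)
K′(t) = -1/(t - 2)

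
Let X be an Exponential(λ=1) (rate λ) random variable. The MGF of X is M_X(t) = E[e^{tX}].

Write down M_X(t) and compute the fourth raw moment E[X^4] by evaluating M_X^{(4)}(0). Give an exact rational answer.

E[X^4] = D^4[M](0) = 24

M_X(t) = 1/(1 - t)
D^4[M](t) = -24/(t^5 - 5*t^4 + 10*t^3 - 10*t^2 + 5*t - 1)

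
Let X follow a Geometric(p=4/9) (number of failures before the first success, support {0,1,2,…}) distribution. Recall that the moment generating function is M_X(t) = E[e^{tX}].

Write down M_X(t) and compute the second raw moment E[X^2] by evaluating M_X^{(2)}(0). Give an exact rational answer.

E[X^2] = M^(2)(0) = 35/8

M_X(t) = 4/(9*(1 - 5*e^(t)/9))
M^(2)(t) = (-100*e^(2*t) - 180*e^(t))/(125*e^(3*t) - 675*e^(2*t) + 1215*e^(t) - 729)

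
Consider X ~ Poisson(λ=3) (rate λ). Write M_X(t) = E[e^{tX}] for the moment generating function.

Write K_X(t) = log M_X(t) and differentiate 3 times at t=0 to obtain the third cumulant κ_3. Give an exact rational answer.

M_X(t) = e^(3*e^(t) - 3)
K_X(t) = log M_X(t) = 3*e^(t) - 3
K^(3)(t) = 3*e^(t)

κ_3 = K^(3)(0) = 3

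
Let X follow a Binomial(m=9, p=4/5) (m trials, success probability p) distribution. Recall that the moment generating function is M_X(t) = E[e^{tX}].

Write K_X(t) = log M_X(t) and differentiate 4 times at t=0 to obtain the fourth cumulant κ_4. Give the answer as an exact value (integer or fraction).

κ_4 = d^4K/dt^4 |_{t=0} = 36/625

M_X(t) = (4*e^(t)/5 + 1/5)^9
K_X(t) = log M_X(t) = 9*log(4*e^(t)/5 + 1/5)
dK/dt = 36*e^(t)/(4*e^(t) + 1)
d^2K/dt^2 = 36*e^(t)/(16*e^(2*t) + 8*e^(t) + 1)
d^3K/dt^3 = (-144*e^(2*t) + 36*e^(t))/(64*e^(3*t) + 48*e^(2*t) + 12*e^(t) + 1)
d^4K/dt^4 = (576*e^(3*t) - 576*e^(2*t) + 36*e^(t))/(256*e^(4*t) + 256*e^(3*t) + 96*e^(2*t) + 16*e^(t) + 1)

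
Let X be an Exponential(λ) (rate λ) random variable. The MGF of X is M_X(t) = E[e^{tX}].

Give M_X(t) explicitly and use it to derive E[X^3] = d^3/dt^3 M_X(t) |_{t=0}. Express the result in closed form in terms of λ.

E[X^3] = d^3M/dt^3 |_{t=0} = 6/λ^3

M_X(t) = λ/(λ - t)
dM/dt = λ/(λ^2 - 2*λ*t + t^2)
d^2M/dt^2 = -2*λ/(-λ^3 + 3*λ^2*t - 3*λ*t^2 + t^3)
d^3M/dt^3 = 6*λ/(λ^4 - 4*λ^3*t + 6*λ^2*t^2 - 4*λ*t^3 + t^4)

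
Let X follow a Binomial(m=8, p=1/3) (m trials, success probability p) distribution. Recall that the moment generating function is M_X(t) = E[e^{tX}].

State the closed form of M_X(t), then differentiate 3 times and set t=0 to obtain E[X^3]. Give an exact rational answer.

M_X(t) = (e^(t)/3 + 2/3)^8
D^3[M](t) = 512*e^(8*t)/6561 + 5488*e^(7*t)/6561 + 896*e^(6*t)/243 + 56000*e^(5*t)/6561 + 71680*e^(4*t)/6561 + 1792*e^(3*t)/243 + 14336*e^(2*t)/6561 + 1024*e^(t)/6561

E[X^3] = D^3[M](0) = 304/9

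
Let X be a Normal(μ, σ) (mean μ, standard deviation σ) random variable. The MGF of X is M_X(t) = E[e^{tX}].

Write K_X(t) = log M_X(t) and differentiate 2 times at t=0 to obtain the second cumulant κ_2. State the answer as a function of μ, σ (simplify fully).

κ_2 = K^(2)(0) = σ^2

M_X(t) = e^(μ*t + σ^2*t^2/2)
K_X(t) = log M_X(t) = μ*t + σ^2*t^2/2
K^(2)(t) = σ^2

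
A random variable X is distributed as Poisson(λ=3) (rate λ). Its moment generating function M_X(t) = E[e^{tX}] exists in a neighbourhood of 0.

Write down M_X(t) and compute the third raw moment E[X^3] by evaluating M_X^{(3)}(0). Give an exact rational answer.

E[X^3] = d^3M/dt^3 |_{t=0} = 57

M_X(t) = e^(3*e^(t) - 3)
dM/dt = 3*e^(-3)*e^(t)*e^(3*e^(t))
d^2M/dt^2 = (9*e^(2*t)*e^(3*e^(t)) + 3*e^(t)*e^(3*e^(t)))*e^(-3)
d^3M/dt^3 = (27*e^(3*t)*e^(3*e^(t)) + 27*e^(2*t)*e^(3*e^(t)) + 3*e^(t)*e^(3*e^(t)))*e^(-3)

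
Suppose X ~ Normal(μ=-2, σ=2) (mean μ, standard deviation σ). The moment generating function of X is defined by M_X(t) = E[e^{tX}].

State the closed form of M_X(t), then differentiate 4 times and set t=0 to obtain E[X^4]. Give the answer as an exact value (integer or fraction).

E[X^4] = M^(4)(0) = 160

M_X(t) = e^(2*t^2 - 2*t)
M^(4)(t) = (256*t^4*e^(2*t^2) - 512*t^3*e^(2*t^2) + 768*t^2*e^(2*t^2) - 512*t*e^(2*t^2) + 160*e^(2*t^2))*e^(-2*t)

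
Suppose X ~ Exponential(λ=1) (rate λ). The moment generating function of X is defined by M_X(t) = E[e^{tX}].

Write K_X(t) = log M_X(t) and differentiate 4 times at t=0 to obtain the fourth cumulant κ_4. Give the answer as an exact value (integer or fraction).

M_X(t) = 1/(1 - t)
K_X(t) = log M_X(t) = -log(1 - t)
K′(t) = -1/(t - 1)
K′′(t) = 1/(t^2 - 2*t + 1)
K′′′(t) = -2/(t^3 - 3*t^2 + 3*t - 1)
K′′′′(t) = 6/(t^4 - 4*t^3 + 6*t^2 - 4*t + 1)

κ_4 = K′′′′(0) = 6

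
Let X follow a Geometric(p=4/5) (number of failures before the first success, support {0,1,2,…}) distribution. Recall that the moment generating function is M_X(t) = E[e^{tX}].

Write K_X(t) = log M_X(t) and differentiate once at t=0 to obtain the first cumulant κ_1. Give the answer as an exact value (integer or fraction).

M_X(t) = 4/(5*(1 - e^(t)/5))
K_X(t) = log M_X(t) = -log(1 - e^(t)/5) - log(5) + 2*log(2)
D[K](t) = -e^(t)/(e^(t) - 5)

κ_1 = D[K](0) = 1/4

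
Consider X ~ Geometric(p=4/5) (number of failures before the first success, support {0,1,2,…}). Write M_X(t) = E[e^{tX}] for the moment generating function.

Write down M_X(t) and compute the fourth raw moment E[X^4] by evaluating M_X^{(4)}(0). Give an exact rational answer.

E[X^4] = M^(4)(0) = 57/32

M_X(t) = 4/(5*(1 - e^(t)/5))
M^(4)(t) = (-4*e^(4*t) - 220*e^(3*t) - 1100*e^(2*t) - 500*e^(t))/(e^(5*t) - 25*e^(4*t) + 250*e^(3*t) - 1250*e^(2*t) + 3125*e^(t) - 3125)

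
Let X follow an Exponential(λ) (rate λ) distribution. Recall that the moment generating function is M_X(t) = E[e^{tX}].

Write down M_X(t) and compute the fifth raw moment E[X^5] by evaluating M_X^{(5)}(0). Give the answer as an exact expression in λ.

M_X(t) = λ/(λ - t)
M′(t) = λ/(λ^2 - 2*λ*t + t^2)
M′′(t) = -2*λ/(-λ^3 + 3*λ^2*t - 3*λ*t^2 + t^3)
M′′′(t) = 6*λ/(λ^4 - 4*λ^3*t + 6*λ^2*t^2 - 4*λ*t^3 + t^4)
M′′′′(t) = -24*λ/(-λ^5 + 5*λ^4*t - 10*λ^3*t^2 + 10*λ^2*t^3 - 5*λ*t^4 + t^5)
M′′′′′(t) = 120*λ/(λ^6 - 6*λ^5*t + 15*λ^4*t^2 - 20*λ^3*t^3 + 15*λ^2*t^4 - 6*λ*t^5 + t^6)

E[X^5] = M′′′′′(0) = 120/λ^5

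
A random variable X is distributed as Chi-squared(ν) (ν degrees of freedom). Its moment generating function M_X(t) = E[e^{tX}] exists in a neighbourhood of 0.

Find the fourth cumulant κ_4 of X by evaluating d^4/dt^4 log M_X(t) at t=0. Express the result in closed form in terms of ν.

κ_4 = D^4[K](0) = 48*ν

M_X(t) = (1 - 2*t)^(-ν/2)
K_X(t) = log M_X(t) = -ν*log(1 - 2*t)/2
D^4[K](t) = 48*ν/(16*t^4 - 32*t^3 + 24*t^2 - 8*t + 1)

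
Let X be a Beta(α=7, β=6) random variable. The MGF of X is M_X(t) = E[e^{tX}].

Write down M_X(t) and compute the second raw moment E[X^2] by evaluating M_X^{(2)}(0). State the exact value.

E[X^2] = M′′(0) = 4/13

M_X(t) = ₁F₁(7; 13; t)
M′(t) = 7*₁F₁(8; 14; t)/13
M′′(t) = 4*₁F₁(9; 15; t)/13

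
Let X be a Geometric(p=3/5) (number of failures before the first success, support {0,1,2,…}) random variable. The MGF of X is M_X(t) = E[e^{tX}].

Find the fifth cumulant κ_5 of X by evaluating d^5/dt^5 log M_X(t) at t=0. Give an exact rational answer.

κ_5 = d^5K/dt^5 |_{t=0} = 3010/81

M_X(t) = 3/(5*(1 - 2*e^(t)/5))
K_X(t) = log M_X(t) = -log(1 - 2*e^(t)/5) - log(5) + log(3)
dK/dt = -2*e^(t)/(2*e^(t) - 5)
d^2K/dt^2 = 10*e^(t)/(4*e^(2*t) - 20*e^(t) + 25)
d^3K/dt^3 = (-20*e^(2*t) - 50*e^(t))/(8*e^(3*t) - 60*e^(2*t) + 150*e^(t) - 125)
d^4K/dt^4 = (40*e^(3*t) + 400*e^(2*t) + 250*e^(t))/(16*e^(4*t) - 160*e^(3*t) + 600*e^(2*t) - 1000*e^(t) + 625)
d^5K/dt^5 = (-80*e^(4*t) - 2200*e^(3*t) - 5500*e^(2*t) - 1250*e^(t))/(32*e^(5*t) - 400*e^(4*t) + 2000*e^(3*t) - 5000*e^(2*t) + 6250*e^(t) - 3125)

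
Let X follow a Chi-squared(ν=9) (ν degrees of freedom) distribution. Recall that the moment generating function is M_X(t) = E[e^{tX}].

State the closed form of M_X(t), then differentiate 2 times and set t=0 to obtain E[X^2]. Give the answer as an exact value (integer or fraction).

M_X(t) = (1 - 2*t)^(-9/2)
D^2[M](t) = 99/(64*t^6*√(1 - 2*t) - 192*t^5*√(1 - 2*t) + 240*t^4*√(1 - 2*t) - 160*t^3*√(1 - 2*t) + 60*t^2*√(1 - 2*t) - 12*t*√(1 - 2*t) + √(1 - 2*t))

E[X^2] = D^2[M](0) = 99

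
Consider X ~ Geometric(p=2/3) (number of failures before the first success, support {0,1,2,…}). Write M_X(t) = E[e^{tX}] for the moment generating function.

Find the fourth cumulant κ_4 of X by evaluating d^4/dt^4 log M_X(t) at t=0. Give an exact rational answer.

M_X(t) = 2/(3*(1 - e^(t)/3))
K_X(t) = log M_X(t) = -log(1 - e^(t)/3) - log(3) + log(2)
dK/dt = -e^(t)/(e^(t) - 3)
d^2K/dt^2 = 3*e^(t)/(e^(2*t) - 6*e^(t) + 9)
d^3K/dt^3 = (-3*e^(2*t) - 9*e^(t))/(e^(3*t) - 9*e^(2*t) + 27*e^(t) - 27)
d^4K/dt^4 = (3*e^(3*t) + 36*e^(2*t) + 27*e^(t))/(e^(4*t) - 12*e^(3*t) + 54*e^(2*t) - 108*e^(t) + 81)

κ_4 = d^4K/dt^4 |_{t=0} = 33/8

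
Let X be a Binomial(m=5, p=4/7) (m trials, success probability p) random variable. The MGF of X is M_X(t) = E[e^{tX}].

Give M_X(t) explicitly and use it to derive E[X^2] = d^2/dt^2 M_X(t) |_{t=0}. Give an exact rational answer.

E[X^2] = M′′(0) = 460/49

M_X(t) = (4*e^(t)/7 + 3/7)^5
M′(t) = 5120*e^(5*t)/16807 + 15360*e^(4*t)/16807 + 17280*e^(3*t)/16807 + 8640*e^(2*t)/16807 + 1620*e^(t)/16807
M′′(t) = 25600*e^(5*t)/16807 + 61440*e^(4*t)/16807 + 51840*e^(3*t)/16807 + 17280*e^(2*t)/16807 + 1620*e^(t)/16807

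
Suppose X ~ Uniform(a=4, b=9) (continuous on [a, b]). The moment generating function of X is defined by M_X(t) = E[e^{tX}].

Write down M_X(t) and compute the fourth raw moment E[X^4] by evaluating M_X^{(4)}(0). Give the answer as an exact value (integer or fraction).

M_X(t) = (e^(9*t) - e^(4*t))/(5*t)

E[X^4] = D^4[M](0) = 2321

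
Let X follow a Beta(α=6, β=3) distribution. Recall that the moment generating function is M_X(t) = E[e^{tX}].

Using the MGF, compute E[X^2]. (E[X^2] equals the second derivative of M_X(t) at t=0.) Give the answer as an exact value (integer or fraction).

E[X^2] = M′′(0) = 7/15

M_X(t) = ₁F₁(6; 9; t)
M′(t) = 2*₁F₁(7; 10; t)/3
M′′(t) = 7*₁F₁(8; 11; t)/15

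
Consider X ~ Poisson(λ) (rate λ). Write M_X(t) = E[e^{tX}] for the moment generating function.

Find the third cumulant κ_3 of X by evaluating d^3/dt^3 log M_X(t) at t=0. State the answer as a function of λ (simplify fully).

M_X(t) = e^(λ*(e^(t) - 1))
K_X(t) = log M_X(t) = λ*(e^(t) - 1)
dK/dt = λ*e^(t)
d^2K/dt^2 = λ*e^(t)
d^3K/dt^3 = λ*e^(t)

κ_3 = d^3K/dt^3 |_{t=0} = λ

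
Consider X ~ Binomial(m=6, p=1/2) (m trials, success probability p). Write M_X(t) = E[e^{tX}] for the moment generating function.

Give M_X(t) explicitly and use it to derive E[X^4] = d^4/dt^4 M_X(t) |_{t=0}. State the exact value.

E[X^4] = d^4M/dt^4 |_{t=0} = 168

M_X(t) = (e^(t)/2 + 1/2)^6
dM/dt = 3*e^(6*t)/32 + 15*e^(5*t)/32 + 15*e^(4*t)/16 + 15*e^(3*t)/16 + 15*e^(2*t)/32 + 3*e^(t)/32
d^2M/dt^2 = 9*e^(6*t)/16 + 75*e^(5*t)/32 + 15*e^(4*t)/4 + 45*e^(3*t)/16 + 15*e^(2*t)/16 + 3*e^(t)/32
d^3M/dt^3 = 27*e^(6*t)/8 + 375*e^(5*t)/32 + 15*e^(4*t) + 135*e^(3*t)/16 + 15*e^(2*t)/8 + 3*e^(t)/32
d^4M/dt^4 = 81*e^(6*t)/4 + 1875*e^(5*t)/32 + 60*e^(4*t) + 405*e^(3*t)/16 + 15*e^(2*t)/4 + 3*e^(t)/32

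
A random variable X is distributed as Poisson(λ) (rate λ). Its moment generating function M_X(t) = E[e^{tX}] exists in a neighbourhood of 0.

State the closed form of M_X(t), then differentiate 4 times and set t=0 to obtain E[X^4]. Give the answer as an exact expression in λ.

M_X(t) = e^(λ*(e^(t) - 1))
M′(t) = λ*e^(-λ)*e^(t)*e^(λ*e^(t))
M′′(t) = (λ^2*e^(2*t)*e^(λ*e^(t)) + λ*e^(t)*e^(λ*e^(t)))*e^(-λ)
M′′′(t) = (λ^3*e^(3*t)*e^(λ*e^(t)) + 3*λ^2*e^(2*t)*e^(λ*e^(t)) + λ*e^(t)*e^(λ*e^(t)))*e^(-λ)
M′′′′(t) = (λ^4*e^(4*t)*e^(λ*e^(t)) + 6*λ^3*e^(3*t)*e^(λ*e^(t)) + 7*λ^2*e^(2*t)*e^(λ*e^(t)) + λ*e^(t)*e^(λ*e^(t)))*e^(-λ)

E[X^4] = M′′′′(0) = λ*(λ^3 + 6*λ^2 + 7*λ + 1)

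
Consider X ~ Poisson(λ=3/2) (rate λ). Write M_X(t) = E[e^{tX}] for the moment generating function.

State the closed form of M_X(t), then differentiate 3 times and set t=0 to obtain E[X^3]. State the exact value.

M_X(t) = e^(3*e^(t)/2 - 3/2)
D^3[M](t) = (27*e^(3*t)*e^(3*e^(t)/2) + 54*e^(2*t)*e^(3*e^(t)/2) + 12*e^(t)*e^(3*e^(t)/2))*e^(-3/2)/8

E[X^3] = D^3[M](0) = 93/8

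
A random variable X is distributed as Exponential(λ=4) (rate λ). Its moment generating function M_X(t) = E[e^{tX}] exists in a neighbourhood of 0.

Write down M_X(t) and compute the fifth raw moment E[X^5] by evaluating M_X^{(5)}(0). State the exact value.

M_X(t) = 4/(4 - t)
M′(t) = 4/(t^2 - 8*t + 16)
M′′(t) = -8/(t^3 - 12*t^2 + 48*t - 64)
M′′′(t) = 24/(t^4 - 16*t^3 + 96*t^2 - 256*t + 256)
M′′′′(t) = -96/(t^5 - 20*t^4 + 160*t^3 - 640*t^2 + 1280*t - 1024)
M′′′′′(t) = 480/(t^6 - 24*t^5 + 240*t^4 - 1280*t^3 + 3840*t^2 - 6144*t + 4096)

E[X^5] = M′′′′′(0) = 15/128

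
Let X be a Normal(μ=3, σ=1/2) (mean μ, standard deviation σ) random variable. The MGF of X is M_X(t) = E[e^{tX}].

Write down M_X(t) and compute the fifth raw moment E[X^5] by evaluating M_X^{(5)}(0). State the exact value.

E[X^5] = M^(5)(0) = 5013/16

M_X(t) = e^(t^2/8 + 3*t)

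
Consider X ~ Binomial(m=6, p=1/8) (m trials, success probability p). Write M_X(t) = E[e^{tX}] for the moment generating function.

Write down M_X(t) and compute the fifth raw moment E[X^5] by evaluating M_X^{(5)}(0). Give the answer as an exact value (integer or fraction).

M_X(t) = (e^(t)/8 + 7/8)^6
D^5[M](t) = 243*e^(6*t)/8192 + 65625*e^(5*t)/131072 + 735*e^(4*t)/256 + 416745*e^(3*t)/65536 + 36015*e^(2*t)/8192 + 50421*e^(t)/131072

E[X^5] = D^5[M](0) = 29781/2048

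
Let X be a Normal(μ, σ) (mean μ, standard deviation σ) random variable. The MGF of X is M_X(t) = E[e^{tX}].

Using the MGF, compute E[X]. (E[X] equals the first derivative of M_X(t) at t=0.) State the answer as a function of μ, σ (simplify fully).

E[X] = D[M](0) = μ

M_X(t) = e^(μ*t + σ^2*t^2/2)
D[M](t) = μ*e^(μ*t)*e^(σ^2*t^2/2) + σ^2*t*e^(μ*t)*e^(σ^2*t^2/2)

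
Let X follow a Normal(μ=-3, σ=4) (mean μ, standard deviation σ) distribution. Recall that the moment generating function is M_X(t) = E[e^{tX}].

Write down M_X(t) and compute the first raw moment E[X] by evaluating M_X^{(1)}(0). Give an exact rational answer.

E[X] = M′(0) = -3

M_X(t) = e^(8*t^2 - 3*t)
M′(t) = 16*t*e^(-3*t)*e^(8*t^2) - 3*e^(-3*t)*e^(8*t^2)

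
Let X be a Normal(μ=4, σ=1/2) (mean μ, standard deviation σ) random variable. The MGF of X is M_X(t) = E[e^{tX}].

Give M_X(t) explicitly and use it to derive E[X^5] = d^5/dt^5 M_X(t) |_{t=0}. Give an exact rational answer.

M_X(t) = e^(t^2/8 + 4*t)
dM/dt = t*e^(4*t)*e^(t^2/8)/4 + 4*e^(4*t)*e^(t^2/8)
d^2M/dt^2 = t^2*e^(4*t)*e^(t^2/8)/16 + 2*t*e^(4*t)*e^(t^2/8) + 65*e^(4*t)*e^(t^2/8)/4
d^3M/dt^3 = t^3*e^(4*t)*e^(t^2/8)/64 + 3*t^2*e^(4*t)*e^(t^2/8)/4 + 195*t*e^(4*t)*e^(t^2/8)/16 + 67*e^(4*t)*e^(t^2/8)
d^4M/dt^4 = t^4*e^(4*t)*e^(t^2/8)/256 + t^3*e^(4*t)*e^(t^2/8)/4 + 195*t^2*e^(4*t)*e^(t^2/8)/32 + 67*t*e^(4*t)*e^(t^2/8) + 4483*e^(4*t)*e^(t^2/8)/16

E[X^5] = d^5M/dt^5 |_{t=0} = 4751/4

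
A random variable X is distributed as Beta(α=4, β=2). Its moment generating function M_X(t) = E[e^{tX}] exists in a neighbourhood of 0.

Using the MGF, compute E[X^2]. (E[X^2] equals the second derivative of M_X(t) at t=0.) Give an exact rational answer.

E[X^2] = M^(2)(0) = 10/21

M_X(t) = ₁F₁(4; 6; t)
M^(2)(t) = 10*₁F₁(6; 8; t)/21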